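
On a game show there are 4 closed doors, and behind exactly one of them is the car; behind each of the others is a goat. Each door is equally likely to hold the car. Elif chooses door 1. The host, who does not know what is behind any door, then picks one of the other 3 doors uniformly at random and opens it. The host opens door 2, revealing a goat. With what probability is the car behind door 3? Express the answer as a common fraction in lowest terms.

Condition on the true location of the car.
If it is behind any of doors 1, 3, and 4 (prior 1/4 each): the host picks door 2 with probability 1/3 regardless, and it is not the prize; weight (1/4)·(1/3) = 1/12 each.
If it is behind door 2 (prior 1/4): the host opened door 2, so this case is ruled out; weight (1/4)·0 = 0.
The weights sum to 1/4.
So P(the car behind door 3 | the host opened door 2) = (1/12) / (1/4) = 1/3.

1/3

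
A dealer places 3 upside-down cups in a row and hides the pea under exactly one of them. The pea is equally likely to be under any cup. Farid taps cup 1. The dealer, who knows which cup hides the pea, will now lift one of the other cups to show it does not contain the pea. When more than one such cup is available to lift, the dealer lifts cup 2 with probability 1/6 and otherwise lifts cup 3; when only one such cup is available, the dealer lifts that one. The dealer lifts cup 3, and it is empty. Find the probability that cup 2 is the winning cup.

Consider each possible location of the pea in turn.
If it is under cup 1 (prior 1/3): cup 2 is available but not opened, probability 5/6; weight (1/3)·(5/6) = 5/18.
If it is under cup 2 (prior 1/3): only cup 3 is available, probability 1; weight (1/3)·1 = 1/3.
If it is under cup 3 (prior 1/3): the dealer opened cup 3, so this case is ruled out; weight (1/3)·0 = 0.
The weights sum to 11/18.
So P(the pea under cup 2 | the dealer opened cup 3) = (1/3) / (11/18) = 6/11.

6/11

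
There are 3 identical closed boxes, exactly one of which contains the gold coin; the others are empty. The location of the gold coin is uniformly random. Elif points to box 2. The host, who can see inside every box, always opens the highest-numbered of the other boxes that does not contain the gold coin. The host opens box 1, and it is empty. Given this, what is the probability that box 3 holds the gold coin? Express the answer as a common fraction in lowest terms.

1

Consider each possible location of the gold coin in turn.
If it is in box 1 (prior 1/3): the host opened box 1, so this case is ruled out; weight (1/3)·0 = 0.
If it is in box 2 (prior 1/3): the host would have opened box 3 instead, probability 0; weight (1/3)·0 = 0.
If it is in box 3 (prior 1/3): box 1 is the highest-numbered option available, probability 1; weight (1/3)·1 = 1/3.
The weights sum to 1/3.
So P(the gold coin in box 3 | the host opened box 1) = (1/3) / (1/3) = 1.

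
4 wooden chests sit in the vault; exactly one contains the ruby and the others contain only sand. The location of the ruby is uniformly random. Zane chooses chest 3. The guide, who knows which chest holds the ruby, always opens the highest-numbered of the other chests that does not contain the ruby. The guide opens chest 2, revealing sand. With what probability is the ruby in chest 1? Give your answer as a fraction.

0

Condition on the true location of the ruby.
If it is in either of chests 1 and 3 (prior 1/4 each): the guide would have opened chest 4 instead, probability 0; weight (1/4)·0 = 0 each.
If it is in chest 2 (prior 1/4): the guide opened chest 2, so this case is ruled out; weight (1/4)·0 = 0.
If it is in chest 4 (prior 1/4): chest 2 is the highest-numbered option available, probability 1; weight (1/4)·1 = 1/4.
The weights sum to 1/4.
So P(the ruby in chest 1 | the guide opened chest 2) = 0 / (1/4) = 0.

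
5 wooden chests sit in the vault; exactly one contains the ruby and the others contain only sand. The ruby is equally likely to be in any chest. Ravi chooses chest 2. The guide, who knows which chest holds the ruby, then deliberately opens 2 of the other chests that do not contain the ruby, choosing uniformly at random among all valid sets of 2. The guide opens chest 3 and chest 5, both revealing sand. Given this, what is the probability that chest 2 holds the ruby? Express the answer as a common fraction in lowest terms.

Condition on the true location of the ruby.
If it is in either of chests 1 and 4 (prior 1/5 each): the guide has 3 equally likely choices, so probability 1/3; weight (1/5)·(1/3) = 1/15 each.
If it is in chest 2 (prior 1/5): the guide has 6 equally likely choices, so probability 1/6; weight (1/5)·(1/6) = 1/30.
If it is in either of chests 3 and 5 (prior 1/5 each): that chest was opened and seen not to hold the prize — ruled out; weight (1/5)·0 = 0 each.
The weights sum to 1/6.
So P(the ruby in chest 2 | the guide opened chest 3 and chest 5) = (1/30) / (1/6) = 1/5.

1/5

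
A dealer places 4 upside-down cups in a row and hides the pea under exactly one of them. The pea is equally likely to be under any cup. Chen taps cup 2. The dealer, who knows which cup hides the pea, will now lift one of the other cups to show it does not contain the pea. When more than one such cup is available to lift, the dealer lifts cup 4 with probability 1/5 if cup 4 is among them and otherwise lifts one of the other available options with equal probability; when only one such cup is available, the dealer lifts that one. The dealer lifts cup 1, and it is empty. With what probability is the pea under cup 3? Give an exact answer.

8/17

Condition on the true location of the pea.
If it is under cup 1 (prior 1/4): the dealer opened cup 1, so this case is ruled out; weight (1/4)·0 = 0.
If it is under cup 2 (prior 1/4): cup 4 is available but not opened; cup 1 gets probability (1 − 1/5)/2 = 2/5; weight (1/4)·(2/5) = 1/10.
If it is under cup 3 (prior 1/4): cup 4 is available but not opened, probability 4/5; weight (1/4)·(4/5) = 1/5.
If it is under cup 4 (prior 1/4): cup 4 holds the prize so is unavailable; the dealer chooses uniformly among the 2 others, probability 1/2; weight (1/4)·(1/2) = 1/8.
The weights sum to 17/40.
So P(the pea under cup 3 | the dealer opened cup 1) = (1/5) / (17/40) = 8/17.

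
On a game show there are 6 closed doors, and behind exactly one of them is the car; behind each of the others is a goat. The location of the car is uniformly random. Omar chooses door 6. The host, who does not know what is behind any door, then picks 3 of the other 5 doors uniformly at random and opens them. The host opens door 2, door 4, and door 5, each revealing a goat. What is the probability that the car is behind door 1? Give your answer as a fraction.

Because the host chose which doors to open without knowing where the car is, the choice is independent of the prize location. Learning that none of the 3 opened doors holds the car simply rules out those 3 locations and leaves the remaining 3 doors still equally likely by symmetry.
So P(the car behind door 1) = 1/3.

1/3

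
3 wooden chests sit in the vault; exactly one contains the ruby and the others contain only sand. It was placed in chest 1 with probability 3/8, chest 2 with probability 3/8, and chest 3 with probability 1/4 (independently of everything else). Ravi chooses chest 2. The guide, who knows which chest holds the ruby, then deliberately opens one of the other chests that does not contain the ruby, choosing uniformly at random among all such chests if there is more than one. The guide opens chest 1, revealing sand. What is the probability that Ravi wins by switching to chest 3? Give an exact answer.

Consider each possible location of the ruby in turn.
If it is in chest 1 (prior 3/8): the guide opened chest 1, so this case is ruled out; weight (3/8)·0 = 0.
If it is in chest 2 (prior 3/8): the guide has 2 equally likely choices, so probability 1/2; weight (3/8)·(1/2) = 3/16.
If it is in chest 3 (prior 1/4): the guide has no choice, probability 1; weight (1/4)·1 = 1/4.
The weights sum to 7/16.
So P(the ruby in chest 3 | the guide opened chest 1) = (1/4) / (7/16) = 4/7.

4/7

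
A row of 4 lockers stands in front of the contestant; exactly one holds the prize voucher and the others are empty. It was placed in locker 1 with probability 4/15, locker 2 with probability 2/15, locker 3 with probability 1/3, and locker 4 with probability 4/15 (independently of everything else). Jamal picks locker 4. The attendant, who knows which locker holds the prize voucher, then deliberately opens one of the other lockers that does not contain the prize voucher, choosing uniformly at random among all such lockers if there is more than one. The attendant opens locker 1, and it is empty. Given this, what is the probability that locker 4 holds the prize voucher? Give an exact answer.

8/29

Apply Bayes' rule, conditioning on where the prize voucher actually is.
If it is in locker 1 (prior 4/15): the attendant opened locker 1, so this case is ruled out; weight (4/15)·0 = 0.
If it is in locker 2 (prior 2/15): the attendant has 2 equally likely choices, so probability 1/2; weight (2/15)·(1/2) = 1/15.
If it is in locker 3 (prior 1/3): the attendant has 2 equally likely choices, so probability 1/2; weight (1/3)·(1/2) = 1/6.
If it is in locker 4 (prior 4/15): the attendant has 3 equally likely choices, so probability 1/3; weight (4/15)·(1/3) = 4/45.
The weights sum to 29/90.
So P(the prize voucher in locker 4 | the attendant opened locker 1) = (4/45) / (29/90) = 8/29.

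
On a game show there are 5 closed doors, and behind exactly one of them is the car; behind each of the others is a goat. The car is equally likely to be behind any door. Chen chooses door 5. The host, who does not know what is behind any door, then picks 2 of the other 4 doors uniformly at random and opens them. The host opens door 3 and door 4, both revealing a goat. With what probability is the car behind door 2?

1/3

Apply Bayes' rule, conditioning on where the car actually is.
If it is behind any of doors 1, 2, and 5 (prior 1/5 each): the host picks exactly this set with probability 1/6 regardless, and none is the prize; weight (1/5)·(1/6) = 1/30 each.
If it is behind either of doors 3 and 4 (prior 1/5 each): that door was opened and seen not to hold the prize — ruled out; weight (1/5)·0 = 0 each.
The weights sum to 1/10.
So P(the car behind door 2 | the host opened door 3 and door 4) = (1/30) / (1/10) = 1/3.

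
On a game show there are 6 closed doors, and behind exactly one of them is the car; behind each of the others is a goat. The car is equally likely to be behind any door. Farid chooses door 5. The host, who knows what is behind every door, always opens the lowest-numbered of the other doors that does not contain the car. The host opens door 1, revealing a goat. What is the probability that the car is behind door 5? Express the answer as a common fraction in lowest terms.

1/5

Consider each possible location of the car in turn.
If it is behind door 1 (prior 1/6): the host opened door 1, so this case is ruled out; weight (1/6)·0 = 0.
If it is behind any of doors 2, 3, 4, 5, and 6 (prior 1/6 each): door 1 is the lowest-numbered option available, probability 1; weight (1/6)·1 = 1/6 each.
The weights sum to 5/6.
So P(the car behind door 5 | the host opened door 1) = (1/6) / (5/6) = 1/5.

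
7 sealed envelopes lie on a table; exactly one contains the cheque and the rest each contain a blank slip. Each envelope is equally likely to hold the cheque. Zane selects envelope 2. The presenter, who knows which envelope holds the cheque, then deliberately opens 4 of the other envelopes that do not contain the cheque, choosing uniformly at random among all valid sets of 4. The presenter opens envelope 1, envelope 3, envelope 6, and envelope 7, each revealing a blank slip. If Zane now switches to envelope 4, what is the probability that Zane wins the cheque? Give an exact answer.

Apply Bayes' rule, conditioning on where the cheque actually is.
If it is in any of envelopes 1, 3, 6, and 7 (prior 1/7 each): that envelope was opened and seen not to hold the prize — ruled out; weight (1/7)·0 = 0 each.
If it is in envelope 2 (prior 1/7): the presenter has 15 equally likely choices, so probability 1/15; weight (1/7)·(1/15) = 1/105.
If it is in either of envelopes 4 and 5 (prior 1/7 each): the presenter has 5 equally likely choices, so probability 1/5; weight (1/7)·(1/5) = 1/35 each.
The weights sum to 1/15.
So P(the cheque in envelope 4 | the presenter opened envelope 1, envelope 3, envelope 6, and envelope 7) = (1/35) / (1/15) = 3/7.

3/7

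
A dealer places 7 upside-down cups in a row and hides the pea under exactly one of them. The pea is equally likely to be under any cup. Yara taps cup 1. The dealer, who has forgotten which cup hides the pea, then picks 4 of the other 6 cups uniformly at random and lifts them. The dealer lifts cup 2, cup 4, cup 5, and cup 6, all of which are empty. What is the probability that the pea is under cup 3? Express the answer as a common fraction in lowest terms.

1/3

Consider each possible location of the pea in turn.
If it is under any of cups 1, 3, and 7 (prior 1/7 each): the dealer picks exactly this set with probability 1/15 regardless, and none is the prize; weight (1/7)·(1/15) = 1/105 each.
If it is under any of cups 2, 4, 5, and 6 (prior 1/7 each): that cup was opened and seen not to hold the prize — ruled out; weight (1/7)·0 = 0 each.
The weights sum to 1/35.
So P(the pea under cup 3 | the dealer opened cup 2, cup 4, cup 5, and cup 6) = (1/105) / (1/35) = 1/3.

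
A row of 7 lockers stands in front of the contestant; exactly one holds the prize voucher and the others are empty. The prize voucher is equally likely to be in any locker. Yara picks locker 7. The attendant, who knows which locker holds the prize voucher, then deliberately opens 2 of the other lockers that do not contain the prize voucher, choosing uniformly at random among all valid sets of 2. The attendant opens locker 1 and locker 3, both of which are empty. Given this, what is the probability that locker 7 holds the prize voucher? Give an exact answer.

Consider each possible location of the prize voucher in turn.
If it is in either of lockers 1 and 3 (prior 1/7 each): that locker was opened and seen not to hold the prize — ruled out; weight (1/7)·0 = 0 each.
If it is in any of lockers 2, 4, 5, and 6 (prior 1/7 each): the attendant has 10 equally likely choices, so probability 1/10; weight (1/7)·(1/10) = 1/70 each.
If it is in locker 7 (prior 1/7): the attendant has 15 equally likely choices, so probability 1/15; weight (1/7)·(1/15) = 1/105.
The weights sum to 1/15.
So P(the prize voucher in locker 7 | the attendant opened locker 1 and locker 3) = (1/105) / (1/15) = 1/7.

1/7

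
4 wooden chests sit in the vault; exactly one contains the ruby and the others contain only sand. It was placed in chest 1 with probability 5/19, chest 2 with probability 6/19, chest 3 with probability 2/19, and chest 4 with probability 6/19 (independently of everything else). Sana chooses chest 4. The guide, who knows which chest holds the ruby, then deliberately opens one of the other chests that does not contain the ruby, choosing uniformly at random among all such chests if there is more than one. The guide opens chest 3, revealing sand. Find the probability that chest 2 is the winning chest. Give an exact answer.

2/5

Condition on the true location of the ruby.
If it is in chest 1 (prior 5/19): the guide has 2 equally likely choices, so probability 1/2; weight (5/19)·(1/2) = 5/38.
If it is in chest 2 (prior 6/19): the guide has 2 equally likely choices, so probability 1/2; weight (6/19)·(1/2) = 3/19.
If it is in chest 3 (prior 2/19): the guide opened chest 3, so this case is ruled out; weight (2/19)·0 = 0.
If it is in chest 4 (prior 6/19): the guide has 3 equally likely choices, so probability 1/3; weight (6/19)·(1/3) = 2/19.
The weights sum to 15/38.
So P(the ruby in chest 2 | the guide opened chest 3) = (3/19) / (15/38) = 2/5.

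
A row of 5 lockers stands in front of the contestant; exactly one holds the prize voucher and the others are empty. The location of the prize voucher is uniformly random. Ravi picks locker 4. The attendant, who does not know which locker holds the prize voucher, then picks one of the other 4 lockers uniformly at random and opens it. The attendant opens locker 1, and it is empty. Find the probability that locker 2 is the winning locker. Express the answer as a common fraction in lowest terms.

1/4

Consider each possible location of the prize voucher in turn.
If it is in locker 1 (prior 1/5): the attendant opened locker 1, so this case is ruled out; weight (1/5)·0 = 0.
If it is in any of lockers 2, 3, 4, and 5 (prior 1/5 each): the attendant picks locker 1 with probability 1/4 regardless, and it is not the prize; weight (1/5)·(1/4) = 1/20 each.
The weights sum to 1/5.
So P(the prize voucher in locker 2 | the attendant opened locker 1) = (1/20) / (1/5) = 1/4.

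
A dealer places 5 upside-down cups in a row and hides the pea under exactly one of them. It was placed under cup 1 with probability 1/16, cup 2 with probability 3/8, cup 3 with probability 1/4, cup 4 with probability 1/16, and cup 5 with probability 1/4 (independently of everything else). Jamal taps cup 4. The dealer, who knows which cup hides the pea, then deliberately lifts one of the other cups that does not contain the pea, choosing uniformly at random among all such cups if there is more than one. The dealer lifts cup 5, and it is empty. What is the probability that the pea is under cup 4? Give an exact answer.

3/47

Consider each possible location of the pea in turn.
If it is under cup 1 (prior 1/16): the dealer has 3 equally likely choices, so probability 1/3; weight (1/16)·(1/3) = 1/48.
If it is under cup 2 (prior 3/8): the dealer has 3 equally likely choices, so probability 1/3; weight (3/8)·(1/3) = 1/8.
If it is under cup 3 (prior 1/4): the dealer has 3 equally likely choices, so probability 1/3; weight (1/4)·(1/3) = 1/12.
If it is under cup 4 (prior 1/16): the dealer has 4 equally likely choices, so probability 1/4; weight (1/16)·(1/4) = 1/64.
If it is under cup 5 (prior 1/4): the dealer opened cup 5, so this case is ruled out; weight (1/4)·0 = 0.
The weights sum to 47/192.
So P(the pea under cup 4 | the dealer opened cup 5) = (1/64) / (47/192) = 3/47.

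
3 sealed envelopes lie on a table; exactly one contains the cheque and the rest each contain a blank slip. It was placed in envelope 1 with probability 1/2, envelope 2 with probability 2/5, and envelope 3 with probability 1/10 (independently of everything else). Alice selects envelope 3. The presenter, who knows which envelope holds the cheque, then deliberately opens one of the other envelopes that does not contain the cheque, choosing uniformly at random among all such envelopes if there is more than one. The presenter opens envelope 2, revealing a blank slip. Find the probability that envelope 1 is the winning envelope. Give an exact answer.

Consider each possible location of the cheque in turn.
If it is in envelope 1 (prior 1/2): the presenter has no choice, probability 1; weight (1/2)·1 = 1/2.
If it is in envelope 2 (prior 2/5): the presenter opened envelope 2, so this case is ruled out; weight (2/5)·0 = 0.
If it is in envelope 3 (prior 1/10): the presenter has 2 equally likely choices, so probability 1/2; weight (1/10)·(1/2) = 1/20.
The weights sum to 11/20.
So P(the cheque in envelope 1 | the presenter opened envelope 2) = (1/2) / (11/20) = 10/11.

10/11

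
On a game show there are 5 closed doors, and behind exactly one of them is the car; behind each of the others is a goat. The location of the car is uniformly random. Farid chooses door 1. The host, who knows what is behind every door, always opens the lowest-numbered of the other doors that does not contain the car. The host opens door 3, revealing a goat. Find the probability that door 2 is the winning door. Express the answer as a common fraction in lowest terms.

1

Apply Bayes' rule, conditioning on where the car actually is.
If it is behind any of doors 1, 4, and 5 (prior 1/5 each): the host would have opened door 2 instead, probability 0; weight (1/5)·0 = 0 each.
If it is behind door 2 (prior 1/5): door 3 is the lowest-numbered option available, probability 1; weight (1/5)·1 = 1/5.
If it is behind door 3 (prior 1/5): the host opened door 3, so this case is ruled out; weight (1/5)·0 = 0.
The weights sum to 1/5.
So P(the car behind door 2 | the host opened door 3) = (1/5) / (1/5) = 1.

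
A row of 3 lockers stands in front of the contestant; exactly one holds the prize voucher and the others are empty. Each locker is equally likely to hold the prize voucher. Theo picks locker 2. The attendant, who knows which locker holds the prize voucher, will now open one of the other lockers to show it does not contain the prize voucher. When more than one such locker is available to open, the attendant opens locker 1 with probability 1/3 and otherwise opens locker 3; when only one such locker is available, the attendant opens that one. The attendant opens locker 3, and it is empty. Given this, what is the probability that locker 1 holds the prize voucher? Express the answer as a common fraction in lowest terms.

3/5

Condition on the true location of the prize voucher.
If it is in locker 1 (prior 1/3): only locker 3 is available, probability 1; weight (1/3)·1 = 1/3.
If it is in locker 2 (prior 1/3): locker 1 is available but not opened, probability 2/3; weight (1/3)·(2/3) = 2/9.
If it is in locker 3 (prior 1/3): the attendant opened locker 3, so this case is ruled out; weight (1/3)·0 = 0.
The weights sum to 5/9.
So P(the prize voucher in locker 1 | the attendant opened locker 3) = (1/3) / (5/9) = 3/5.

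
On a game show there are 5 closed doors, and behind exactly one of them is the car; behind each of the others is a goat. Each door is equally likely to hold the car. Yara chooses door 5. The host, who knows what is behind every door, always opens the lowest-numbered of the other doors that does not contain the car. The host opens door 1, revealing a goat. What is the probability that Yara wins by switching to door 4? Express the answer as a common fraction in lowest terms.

1/4

Apply Bayes' rule, conditioning on where the car actually is.
If it is behind door 1 (prior 1/5): the host opened door 1, so this case is ruled out; weight (1/5)·0 = 0.
If it is behind any of doors 2, 3, 4, and 5 (prior 1/5 each): door 1 is the lowest-numbered option available, probability 1; weight (1/5)·1 = 1/5 each.
The weights sum to 4/5.
So P(the car behind door 4 | the host opened door 1) = (1/5) / (4/5) = 1/4.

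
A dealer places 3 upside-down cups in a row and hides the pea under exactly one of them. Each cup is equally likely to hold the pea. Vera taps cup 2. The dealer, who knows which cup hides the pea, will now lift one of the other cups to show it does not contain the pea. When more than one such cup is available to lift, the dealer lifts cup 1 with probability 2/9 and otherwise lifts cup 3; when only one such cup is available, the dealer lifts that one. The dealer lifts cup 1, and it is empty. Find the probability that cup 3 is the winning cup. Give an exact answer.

Condition on the true location of the pea.
If it is under cup 1 (prior 1/3): the dealer opened cup 1, so this case is ruled out; weight (1/3)·0 = 0.
If it is under cup 2 (prior 1/3): cup 1 is available, opened with probability 2/9; weight (1/3)·(2/9) = 2/27.
If it is under cup 3 (prior 1/3): only cup 1 is available, probability 1; weight (1/3)·1 = 1/3.
The weights sum to 11/27.
So P(the pea under cup 3 | the dealer opened cup 1) = (1/3) / (11/27) = 9/11.

9/11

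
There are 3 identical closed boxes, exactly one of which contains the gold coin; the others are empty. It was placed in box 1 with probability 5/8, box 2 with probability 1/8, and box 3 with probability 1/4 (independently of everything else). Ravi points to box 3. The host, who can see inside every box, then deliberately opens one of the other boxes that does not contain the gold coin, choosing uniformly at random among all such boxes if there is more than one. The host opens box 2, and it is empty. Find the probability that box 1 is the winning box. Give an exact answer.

Consider each possible location of the gold coin in turn.
If it is in box 1 (prior 5/8): the host has no choice, probability 1; weight (5/8)·1 = 5/8.
If it is in box 2 (prior 1/8): the host opened box 2, so this case is ruled out; weight (1/8)·0 = 0.
If it is in box 3 (prior 1/4): the host has 2 equally likely choices, so probability 1/2; weight (1/4)·(1/2) = 1/8.
The weights sum to 3/4.
So P(the gold coin in box 1 | the host opened box 2) = (5/8) / (3/4) = 5/6.

5/6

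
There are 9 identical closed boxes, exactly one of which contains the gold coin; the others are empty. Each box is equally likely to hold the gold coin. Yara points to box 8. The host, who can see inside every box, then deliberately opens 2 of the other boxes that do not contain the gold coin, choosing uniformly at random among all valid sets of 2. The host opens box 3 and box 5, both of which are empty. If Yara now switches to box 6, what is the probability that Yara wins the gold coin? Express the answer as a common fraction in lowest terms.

4/27

Apply Bayes' rule, conditioning on where the gold coin actually is.
If it is in any of boxes 1, 2, 4, 6, 7, and 9 (prior 1/9 each): the host has 21 equally likely choices, so probability 1/21; weight (1/9)·(1/21) = 1/189 each.
If it is in either of boxes 3 and 5 (prior 1/9 each): that box was opened and seen not to hold the prize — ruled out; weight (1/9)·0 = 0 each.
If it is in box 8 (prior 1/9): the host has 28 equally likely choices, so probability 1/28; weight (1/9)·(1/28) = 1/252.
The weights sum to 1/28.
So P(the gold coin in box 6 | the host opened box 3 and box 5) = (1/189) / (1/28) = 4/27.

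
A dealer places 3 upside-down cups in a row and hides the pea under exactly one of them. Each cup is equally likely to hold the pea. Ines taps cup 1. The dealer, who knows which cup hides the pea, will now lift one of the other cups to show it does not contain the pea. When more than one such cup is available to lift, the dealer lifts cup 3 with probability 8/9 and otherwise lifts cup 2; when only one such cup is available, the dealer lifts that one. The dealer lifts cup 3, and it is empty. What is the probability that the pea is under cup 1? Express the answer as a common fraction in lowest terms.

Apply Bayes' rule, conditioning on where the pea actually is.
If it is under cup 1 (prior 1/3): cup 3 is available, opened with probability 8/9; weight (1/3)·(8/9) = 8/27.
If it is under cup 2 (prior 1/3): only cup 3 is available, probability 1; weight (1/3)·1 = 1/3.
If it is under cup 3 (prior 1/3): the dealer opened cup 3, so this case is ruled out; weight (1/3)·0 = 0.
The weights sum to 17/27.
So P(the pea under cup 1 | the dealer opened cup 3) = (8/27) / (17/27) = 8/17.

8/17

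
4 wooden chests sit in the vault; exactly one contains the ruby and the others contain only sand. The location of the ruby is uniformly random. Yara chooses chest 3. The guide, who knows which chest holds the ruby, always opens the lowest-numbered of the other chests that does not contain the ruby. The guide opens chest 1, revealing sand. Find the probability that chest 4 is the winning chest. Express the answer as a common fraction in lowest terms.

1/3

Condition on the true location of the ruby.
If it is in chest 1 (prior 1/4): the guide opened chest 1, so this case is ruled out; weight (1/4)·0 = 0.
If it is in any of chests 2, 3, and 4 (prior 1/4 each): chest 1 is the lowest-numbered option available, probability 1; weight (1/4)·1 = 1/4 each.
The weights sum to 3/4.
So P(the ruby in chest 4 | the guide opened chest 1) = (1/4) / (3/4) = 1/3.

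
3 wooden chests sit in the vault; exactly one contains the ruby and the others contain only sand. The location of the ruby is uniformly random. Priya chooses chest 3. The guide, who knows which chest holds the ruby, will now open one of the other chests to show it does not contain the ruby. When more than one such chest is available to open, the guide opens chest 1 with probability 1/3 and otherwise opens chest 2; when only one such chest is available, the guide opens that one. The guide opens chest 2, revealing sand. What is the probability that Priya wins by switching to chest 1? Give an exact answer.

Apply Bayes' rule, conditioning on where the ruby actually is.
If it is in chest 1 (prior 1/3): only chest 2 is available, probability 1; weight (1/3)·1 = 1/3.
If it is in chest 2 (prior 1/3): the guide opened chest 2, so this case is ruled out; weight (1/3)·0 = 0.
If it is in chest 3 (prior 1/3): chest 1 is available but not opened, probability 2/3; weight (1/3)·(2/3) = 2/9.
The weights sum to 5/9.
So P(the ruby in chest 1 | the guide opened chest 2) = (1/3) / (5/9) = 3/5.

3/5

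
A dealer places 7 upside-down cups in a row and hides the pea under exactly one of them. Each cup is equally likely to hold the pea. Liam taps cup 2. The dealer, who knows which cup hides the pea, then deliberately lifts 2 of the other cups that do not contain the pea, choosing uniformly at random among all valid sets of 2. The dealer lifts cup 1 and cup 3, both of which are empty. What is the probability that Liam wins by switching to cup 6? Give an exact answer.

Consider each possible location of the pea in turn.
If it is under either of cups 1 and 3 (prior 1/7 each): that cup was opened and seen not to hold the prize — ruled out; weight (1/7)·0 = 0 each.
If it is under cup 2 (prior 1/7): the dealer has 15 equally likely choices, so probability 1/15; weight (1/7)·(1/15) = 1/105.
If it is under any of cups 4, 5, 6, and 7 (prior 1/7 each): the dealer has 10 equally likely choices, so probability 1/10; weight (1/7)·(1/10) = 1/70 each.
The weights sum to 1/15.
So P(the pea under cup 6 | the dealer opened cup 1 and cup 3) = (1/70) / (1/15) = 3/14.

3/14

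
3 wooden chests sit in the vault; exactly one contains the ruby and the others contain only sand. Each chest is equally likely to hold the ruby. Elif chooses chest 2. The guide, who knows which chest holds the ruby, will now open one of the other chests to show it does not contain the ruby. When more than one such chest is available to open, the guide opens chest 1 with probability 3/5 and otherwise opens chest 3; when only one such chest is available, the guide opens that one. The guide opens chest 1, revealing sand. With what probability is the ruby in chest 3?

5/8

Consider each possible location of the ruby in turn.
If it is in chest 1 (prior 1/3): the guide opened chest 1, so this case is ruled out; weight (1/3)·0 = 0.
If it is in chest 2 (prior 1/3): chest 1 is available, opened with probability 3/5; weight (1/3)·(3/5) = 1/5.
If it is in chest 3 (prior 1/3): only chest 1 is available, probability 1; weight (1/3)·1 = 1/3.
The weights sum to 8/15.
So P(the ruby in chest 3 | the guide opened chest 1) = (1/3) / (8/15) = 5/8.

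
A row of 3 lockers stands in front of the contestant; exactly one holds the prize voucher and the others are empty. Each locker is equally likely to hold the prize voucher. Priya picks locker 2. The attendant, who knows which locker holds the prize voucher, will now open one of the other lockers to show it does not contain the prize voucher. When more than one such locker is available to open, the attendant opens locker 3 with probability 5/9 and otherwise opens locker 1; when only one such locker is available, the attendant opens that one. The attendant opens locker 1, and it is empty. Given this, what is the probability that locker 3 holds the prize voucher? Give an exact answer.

9/13

Apply Bayes' rule, conditioning on where the prize voucher actually is.
If it is in locker 1 (prior 1/3): the attendant opened locker 1, so this case is ruled out; weight (1/3)·0 = 0.
If it is in locker 2 (prior 1/3): locker 3 is available but not opened, probability 4/9; weight (1/3)·(4/9) = 4/27.
If it is in locker 3 (prior 1/3): only locker 1 is available, probability 1; weight (1/3)·1 = 1/3.
The weights sum to 13/27.
So P(the prize voucher in locker 3 | the attendant opened locker 1) = (1/3) / (13/27) = 9/13.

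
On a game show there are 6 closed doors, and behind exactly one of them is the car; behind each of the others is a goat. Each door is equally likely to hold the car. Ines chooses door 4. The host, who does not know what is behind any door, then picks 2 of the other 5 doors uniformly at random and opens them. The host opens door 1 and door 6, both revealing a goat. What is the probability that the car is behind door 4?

1/4

Because the host chose which doors to open without knowing where the car is, the choice is independent of the prize location. Learning that none of the 2 opened doors holds the car simply rules out those 2 locations and leaves the remaining 4 doors still equally likely by symmetry.
So P(the car behind door 4) = 1/4.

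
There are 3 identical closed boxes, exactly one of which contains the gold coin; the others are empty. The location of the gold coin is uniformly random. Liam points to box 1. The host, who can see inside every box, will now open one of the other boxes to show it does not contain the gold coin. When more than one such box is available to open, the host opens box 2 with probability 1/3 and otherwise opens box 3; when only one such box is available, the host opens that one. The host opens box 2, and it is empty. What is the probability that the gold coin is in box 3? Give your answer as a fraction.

Apply Bayes' rule, conditioning on where the gold coin actually is.
If it is in box 1 (prior 1/3): box 2 is available, opened with probability 1/3; weight (1/3)·(1/3) = 1/9.
If it is in box 2 (prior 1/3): the host opened box 2, so this case is ruled out; weight (1/3)·0 = 0.
If it is in box 3 (prior 1/3): only box 2 is available, probability 1; weight (1/3)·1 = 1/3.
The weights sum to 4/9.
So P(the gold coin in box 3 | the host opened box 2) = (1/3) / (4/9) = 3/4.

3/4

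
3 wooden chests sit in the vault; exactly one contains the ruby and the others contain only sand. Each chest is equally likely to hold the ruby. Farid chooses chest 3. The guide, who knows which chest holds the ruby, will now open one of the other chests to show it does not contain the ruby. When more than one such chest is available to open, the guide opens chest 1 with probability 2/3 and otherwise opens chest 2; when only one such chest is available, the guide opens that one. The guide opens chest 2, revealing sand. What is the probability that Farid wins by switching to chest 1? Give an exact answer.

3/4

Consider each possible location of the ruby in turn.
If it is in chest 1 (prior 1/3): only chest 2 is available, probability 1; weight (1/3)·1 = 1/3.
If it is in chest 2 (prior 1/3): the guide opened chest 2, so this case is ruled out; weight (1/3)·0 = 0.
If it is in chest 3 (prior 1/3): chest 1 is available but not opened, probability 1/3; weight (1/3)·(1/3) = 1/9.
The weights sum to 4/9.
So P(the ruby in chest 1 | the guide opened chest 2) = (1/3) / (4/9) = 3/4.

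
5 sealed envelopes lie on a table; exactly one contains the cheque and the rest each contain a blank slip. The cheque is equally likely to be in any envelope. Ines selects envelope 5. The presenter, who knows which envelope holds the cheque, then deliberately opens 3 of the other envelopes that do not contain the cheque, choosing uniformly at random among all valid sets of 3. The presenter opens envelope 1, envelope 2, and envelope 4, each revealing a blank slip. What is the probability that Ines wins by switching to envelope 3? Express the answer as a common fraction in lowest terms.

Condition on the true location of the cheque.
If it is in any of envelopes 1, 2, and 4 (prior 1/5 each): that envelope was opened and seen not to hold the prize — ruled out; weight (1/5)·0 = 0 each.
If it is in envelope 3 (prior 1/5): the presenter has no choice, probability 1; weight (1/5)·1 = 1/5.
If it is in envelope 5 (prior 1/5): the presenter has 4 equally likely choices, so probability 1/4; weight (1/5)·(1/4) = 1/20.
The weights sum to 1/4.
So P(the cheque in envelope 3 | the presenter opened envelope 1, envelope 2, and envelope 4) = (1/5) / (1/4) = 4/5.

4/5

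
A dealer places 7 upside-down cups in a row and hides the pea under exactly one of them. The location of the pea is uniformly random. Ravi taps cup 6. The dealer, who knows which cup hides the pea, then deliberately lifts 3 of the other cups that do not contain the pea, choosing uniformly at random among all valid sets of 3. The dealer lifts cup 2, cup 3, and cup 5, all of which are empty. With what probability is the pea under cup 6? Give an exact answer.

Consider each possible location of the pea in turn.
If it is under any of cups 1, 4, and 7 (prior 1/7 each): the dealer has 10 equally likely choices, so probability 1/10; weight (1/7)·(1/10) = 1/70 each.
If it is under any of cups 2, 3, and 5 (prior 1/7 each): that cup was opened and seen not to hold the prize — ruled out; weight (1/7)·0 = 0 each.
If it is under cup 6 (prior 1/7): the dealer has 20 equally likely choices, so probability 1/20; weight (1/7)·(1/20) = 1/140.
The weights sum to 1/20.
So P(the pea under cup 6 | the dealer opened cup 2, cup 3, and cup 5) = (1/140) / (1/20) = 1/7.

1/7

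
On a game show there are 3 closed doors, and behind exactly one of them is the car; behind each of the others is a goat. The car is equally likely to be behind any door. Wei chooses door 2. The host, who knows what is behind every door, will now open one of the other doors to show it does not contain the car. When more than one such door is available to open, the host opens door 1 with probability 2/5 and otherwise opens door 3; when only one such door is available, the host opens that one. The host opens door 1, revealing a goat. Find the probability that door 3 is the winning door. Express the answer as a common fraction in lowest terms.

Condition on the true location of the car.
If it is behind door 1 (prior 1/3): the host opened door 1, so this case is ruled out; weight (1/3)·0 = 0.
If it is behind door 2 (prior 1/3): door 1 is available, opened with probability 2/5; weight (1/3)·(2/5) = 2/15.
If it is behind door 3 (prior 1/3): only door 1 is available, probability 1; weight (1/3)·1 = 1/3.
The weights sum to 7/15.
So P(the car behind door 3 | the host opened door 1) = (1/3) / (7/15) = 5/7.

5/7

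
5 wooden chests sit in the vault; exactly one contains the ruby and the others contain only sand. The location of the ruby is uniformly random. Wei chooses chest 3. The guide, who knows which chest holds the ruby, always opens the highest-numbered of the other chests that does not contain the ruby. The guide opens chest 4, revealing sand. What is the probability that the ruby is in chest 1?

Consider each possible location of the ruby in turn.
If it is in any of chests 1, 2, and 3 (prior 1/5 each): the guide would have opened chest 5 instead, probability 0; weight (1/5)·0 = 0 each.
If it is in chest 4 (prior 1/5): the guide opened chest 4, so this case is ruled out; weight (1/5)·0 = 0.
If it is in chest 5 (prior 1/5): chest 4 is the highest-numbered option available, probability 1; weight (1/5)·1 = 1/5.
The weights sum to 1/5.
So P(the ruby in chest 1 | the guide opened chest 4) = 0 / (1/5) = 0.

0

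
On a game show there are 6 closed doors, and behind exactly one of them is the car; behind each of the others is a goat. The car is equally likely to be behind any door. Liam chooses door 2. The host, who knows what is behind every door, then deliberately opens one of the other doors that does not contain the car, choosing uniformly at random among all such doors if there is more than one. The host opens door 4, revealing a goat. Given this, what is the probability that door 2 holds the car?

1/6

Condition on the true location of the car.
If it is behind any of doors 1, 3, 5, and 6 (prior 1/6 each): the host has 4 equally likely choices, so probability 1/4; weight (1/6)·(1/4) = 1/24 each.
If it is behind door 2 (prior 1/6): the host has 5 equally likely choices, so probability 1/5; weight (1/6)·(1/5) = 1/30.
If it is behind door 4 (prior 1/6): the host opened door 4, so this case is ruled out; weight (1/6)·0 = 0.
The weights sum to 1/5.
So P(the car behind door 2 | the host opened door 4) = (1/30) / (1/5) = 1/6.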